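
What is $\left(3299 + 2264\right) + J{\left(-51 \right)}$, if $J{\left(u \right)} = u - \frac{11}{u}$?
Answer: $\frac{281123}{51} \approx 5512.2$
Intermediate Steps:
$\left(3299 + 2264\right) + J{\left(-51 \right)} = \left(3299 + 2264\right) - \left(51 + \frac{11}{-51}\right) = 5563 - \frac{2590}{51} = \frac{281123}{51}$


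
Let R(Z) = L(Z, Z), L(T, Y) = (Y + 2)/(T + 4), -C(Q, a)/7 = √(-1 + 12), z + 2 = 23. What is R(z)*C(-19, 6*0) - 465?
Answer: -465 - 161*√11/25 ≈ -486.36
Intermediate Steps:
z = 21 (z = -2 + 23 = 21)
C(Q, a) = -7*√11 (C(Q, a) = -7*√(-1 + 12) = -7*√11)
L(T, Y) = (2 + Y)/(4 + T)
R(Z) = (2 + Z)/(4 + Z)
R(z)*C(-19, 6*0) - 465 = ((2 + 21)/(4 + 21))*(-7*√11) - 465 = (23/25)*(-7*√11) - 465 = ((1/25)*23)*(-7*√11) - 465 = 23*(-7*√11)/25 - 465 = -161*√11/25 - 465 = -465 - 161*√11/25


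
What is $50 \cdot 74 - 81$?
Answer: $3619$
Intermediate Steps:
$50 \cdot 74 - 81 = 3700 - 81 = 3619$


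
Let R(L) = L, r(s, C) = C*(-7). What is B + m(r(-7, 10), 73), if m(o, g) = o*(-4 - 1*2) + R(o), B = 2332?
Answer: 2682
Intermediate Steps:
r(s, C) = -7*C
m(o, g) = -5*o (m(o, g) = o*(-4 - 1*2) + o = o*(-4 - 2) + o = o*(-6) + o = -6*o + o = -5*o)
B + m(r(-7, 10), 73) = 2332 - (-35)*10 = 2332 - 5*(-70) = 2332 + 350 = 2682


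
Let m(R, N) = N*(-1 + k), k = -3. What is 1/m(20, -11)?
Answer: 1/44 ≈ 0.022727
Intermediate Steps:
m(R, N) = -4*N (m(R, N) = N*(-1 - 3) = N*(-4) = -4*N)
1/m(20, -11) = 1/(-4*(-11)) = 1/44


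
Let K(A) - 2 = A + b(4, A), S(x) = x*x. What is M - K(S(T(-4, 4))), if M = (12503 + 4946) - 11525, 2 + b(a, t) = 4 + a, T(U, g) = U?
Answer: 5900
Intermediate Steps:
S(x) = x²
b(a, t) = 2 + a (b(a, t) = -2 + (4 + a) = 2 + a)
K(A) = 8 + A (K(A) = 2 + (A + (2 + 4)) = 2 + (A + 6) = 2 + (6 + A) = 8 + A)
M = 5924 (M = 17449 - 11525 = 5924)
M - K(S(T(-4, 4))) = 5924 - (8 + (-4)²) = 5924 - (8 + 16) = 5924 - 1*24 = 5924 - 24 = 5900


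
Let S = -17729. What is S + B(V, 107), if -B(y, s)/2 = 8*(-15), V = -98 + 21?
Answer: -17489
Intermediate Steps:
V = -77
B(y, s) = 240 (B(y, s) = -16*(-15) = -2*(-120) = 240)
S + B(V, 107) = -17729 + 240 = -17489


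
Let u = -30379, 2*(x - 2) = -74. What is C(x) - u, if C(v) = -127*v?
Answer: 34824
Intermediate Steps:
x = -35 (x = 2 + (½)*(-74) = 2 - 37 = -35)
C(x) - u = -127*(-35) - 1*(-30379) = 4445 + 30379 = 34824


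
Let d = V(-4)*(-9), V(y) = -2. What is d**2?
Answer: 324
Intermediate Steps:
d = 18 (d = -2*(-9) = 18)
d**2 = 18**2 = 324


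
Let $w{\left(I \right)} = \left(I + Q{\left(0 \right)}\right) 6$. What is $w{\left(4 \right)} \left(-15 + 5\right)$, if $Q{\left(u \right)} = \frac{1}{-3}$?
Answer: $-220$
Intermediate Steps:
$Q{\left(u \right)} = - \frac{1}{3}$
$w{\left(I \right)} = -2 + 6 I$ ($w{\left(I \right)} = \left(I - \frac{1}{3}\right) 6 = \left(- \frac{1}{3} + I\right) 6 = -2 + 6 I$)
$w{\left(4 \right)} \left(-15 + 5\right) = \left(-2 + 6 \cdot 4\right) \left(-15 + 5\right) = \left(-2 + 24\right) \left(-10\right) = 22 \left(-10\right) = -220$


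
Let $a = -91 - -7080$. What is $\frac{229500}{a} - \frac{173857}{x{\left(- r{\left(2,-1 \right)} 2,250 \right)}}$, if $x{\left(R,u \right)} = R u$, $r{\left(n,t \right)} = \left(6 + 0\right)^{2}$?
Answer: $\frac{5346086573}{125802000} \approx 42.496$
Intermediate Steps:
$r{\left(n,t \right)} = 36$ ($r{\left(n,t \right)} = 6^{2} = 36$)
$a = 6989$ ($a = -91 + 7080 = 6989$)
$\frac{229500}{a} - \frac{173857}{x{\left(- r{\left(2,-1 \right)} 2,250 \right)}} = \frac{229500}{6989} - \frac{173857}{\left(-1\right) 36 \cdot 2 \cdot 250} = 229500 \cdot \frac{1}{6989} - \frac{173857}{\left(-36\right) 2 \cdot 250} = \frac{229500}{6989} - \frac{173857}{\left(-72\right) 250} = \frac{229500}{6989} - \frac{173857}{-18000} = \frac{229500}{6989} - - \frac{173857}{18000} = \frac{229500}{6989} + \frac{173857}{18000} = \frac{5346086573}{125802000}$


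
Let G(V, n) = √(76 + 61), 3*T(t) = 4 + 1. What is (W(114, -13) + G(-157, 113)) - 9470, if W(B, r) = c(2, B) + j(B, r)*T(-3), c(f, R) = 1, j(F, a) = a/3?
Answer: -85286/9 + √137 ≈ -9464.5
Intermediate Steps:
j(F, a) = a/3 (j(F, a) = a*(⅓) = a/3)
T(t) = 5/3 (T(t) = (4 + 1)/3 = (⅓)*5 = 5/3)
W(B, r) = 1 + 5*r/9 (W(B, r) = 1 + (r/3)*(5/3) = 1 + 5*r/9)
G(V, n) = √137
(W(114, -13) + G(-157, 113)) - 9470 = ((1 + (5/9)*(-13)) + √137) - 9470 = ((1 - 65/9) + √137) - 9470 = (-56/9 + √137) - 9470 = -85286/9 + √137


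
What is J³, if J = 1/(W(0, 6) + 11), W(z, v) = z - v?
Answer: 1/125 ≈ 0.0080000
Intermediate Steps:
J = ⅕ (J = 1/((0 - 1*6) + 11) = 1/((0 - 6) + 11) = 1/(-6 + 11) = 1/5 = ⅕ ≈ 0.20000)
J³ = (⅕)³ = 1/125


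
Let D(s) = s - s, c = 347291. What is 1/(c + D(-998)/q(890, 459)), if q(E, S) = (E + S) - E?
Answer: 1/347291 ≈ 2.8794e-6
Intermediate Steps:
q(E, S) = S
D(s) = 0
1/(c + D(-998)/q(890, 459)) = 1/(347291 + 0/459) = 1/(347291 + 0*(1/459)) = 1/(347291 + 0) = 1/347291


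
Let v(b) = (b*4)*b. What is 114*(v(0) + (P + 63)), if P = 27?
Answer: 10260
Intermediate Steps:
v(b) = 4*b² (v(b) = (4*b)*b = 4*b²)
114*(v(0) + (P + 63)) = 114*(4*0² + (27 + 63)) = 114*(4*0 + 90) = 114*(0 + 90) = 114*90 = 10260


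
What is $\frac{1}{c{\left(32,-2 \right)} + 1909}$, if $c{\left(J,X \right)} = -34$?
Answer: $\frac{1}{1875} \approx 0.00053333$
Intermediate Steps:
$\frac{1}{c{\left(32,-2 \right)} + 1909} = \frac{1}{-34 + 1909} = \frac{1}{1875}$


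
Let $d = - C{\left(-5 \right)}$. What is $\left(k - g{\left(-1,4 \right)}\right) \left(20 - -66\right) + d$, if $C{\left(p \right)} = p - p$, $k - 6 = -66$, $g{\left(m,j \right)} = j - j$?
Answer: $-5160$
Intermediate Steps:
$g{\left(m,j \right)} = 0$
$k = -60$ ($k = 6 - 66 = -60$)
$C{\left(p \right)} = 0$
$d = 0$ ($d = \left(-1\right) 0 = 0$)
$\left(k - g{\left(-1,4 \right)}\right) \left(20 - -66\right) + d = \left(-60 - 0\right) \left(20 - -66\right) + 0 = \left(-60 + 0\right) \left(20 + 66\right) + 0 = \left(-60\right) 86 + 0 = -5160 + 0 = -5160$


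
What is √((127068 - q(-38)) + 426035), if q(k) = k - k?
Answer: √553103 ≈ 743.71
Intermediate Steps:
q(k) = 0
√((127068 - q(-38)) + 426035) = √((127068 - 1*0) + 426035) = √((127068 + 0) + 426035) = √(127068 + 426035) = √553103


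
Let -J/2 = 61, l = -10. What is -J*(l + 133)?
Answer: 15006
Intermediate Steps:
J = -122 (J = -2*61 = -122)
-J*(l + 133) = -(-122)*(-10 + 133) = -(-122)*123 = -1*(-15006) = 15006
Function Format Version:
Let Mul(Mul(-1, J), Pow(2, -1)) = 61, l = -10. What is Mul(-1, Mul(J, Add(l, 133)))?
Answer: 15006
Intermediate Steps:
J = -122 (J = Mul(-2, 61) = -122)
Mul(-1, Mul(J, Add(l, 133))) = Mul(-1, Mul(-122, Add(-10, 133))) = Mul(-1, Mul(-122, 123)) = Mul(-1, -15006) = 15006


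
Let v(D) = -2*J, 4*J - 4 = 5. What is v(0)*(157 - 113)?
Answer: -198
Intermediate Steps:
J = 9/4 (J = 1 + (1/4)*5 = 1 + 5/4 = 9/4 ≈ 2.2500)
v(D) = -9/2 (v(D) = -2*9/4 = -9/2)
v(0)*(157 - 113) = -9*(157 - 113)/2 = -9/2*44 = -198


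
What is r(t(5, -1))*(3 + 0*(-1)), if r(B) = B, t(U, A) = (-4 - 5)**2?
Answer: 243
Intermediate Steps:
t(U, A) = 81 (t(U, A) = (-9)**2 = 81)
r(t(5, -1))*(3 + 0*(-1)) = 81*(3 + 0*(-1)) = 81*(3 + 0) = 81*3 = 243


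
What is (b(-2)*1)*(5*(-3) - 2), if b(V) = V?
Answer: 34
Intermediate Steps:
(b(-2)*1)*(5*(-3) - 2) = (-2*1)*(5*(-3) - 2) = -2*(-15 - 2) = -2*(-17) = 34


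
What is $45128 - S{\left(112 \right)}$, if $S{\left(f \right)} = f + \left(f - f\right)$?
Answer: $45016$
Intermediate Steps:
$S{\left(f \right)} = f$ ($S{\left(f \right)} = f + 0 = f$)
$45128 - S{\left(112 \right)} = 45128 - 112 = 45016$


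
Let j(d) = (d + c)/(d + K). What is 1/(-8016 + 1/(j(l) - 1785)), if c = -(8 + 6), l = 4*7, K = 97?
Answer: -223111/1788457901 ≈ -0.00012475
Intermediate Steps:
l = 28
c = -14 (c = -1*14 = -14)
j(d) = (-14 + d)/(97 + d) (j(d) = (d - 14)/(d + 97) = (-14 + d)/(97 + d))
1/(-8016 + 1/(j(l) - 1785)) = 1/(-8016 + 1/((-14 + 28)/(97 + 28) - 1785)) = 1/(-8016 + 1/(14/125 - 1785)) = 1/(-8016 + 1/(-223111/125)) = 1/(-8016 - 125/223111) = 1/(-1788457901/223111) = -223111/1788457901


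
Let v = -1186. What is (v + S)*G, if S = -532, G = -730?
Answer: 1254140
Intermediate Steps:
(v + S)*G = (-1186 - 532)*(-730) = -1718*(-730) = 1254140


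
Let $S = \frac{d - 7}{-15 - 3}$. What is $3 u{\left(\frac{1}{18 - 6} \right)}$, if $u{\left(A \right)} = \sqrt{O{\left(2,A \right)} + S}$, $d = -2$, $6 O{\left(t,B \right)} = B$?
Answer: $\frac{\sqrt{74}}{4} \approx 2.1506$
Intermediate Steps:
$O{\left(t,B \right)} = \frac{B}{6}$
$S = \frac{1}{2}$ ($S = \frac{-2 - 7}{-15 - 3} = - \frac{9}{-18} = \left(-9\right) \left(- \frac{1}{18}\right) = \frac{1}{2} \approx 0.5$)
$u{\left(A \right)} = \sqrt{\frac{1}{2} + \frac{A}{6}}$ ($u{\left(A \right)} = \sqrt{\frac{A}{6} + \frac{1}{2}} = \sqrt{\frac{1}{2} + \frac{A}{6}}$)
$3 u{\left(\frac{1}{18 - 6} \right)} = 3 \frac{\sqrt{18 + \frac{6}{18 - 6}}}{6} = 3 \frac{\sqrt{18 + \frac{6}{12}}}{6} = 3 \frac{\sqrt{18 + 6 \cdot \frac{1}{12}}}{6} = 3 \frac{\sqrt{18 + \frac{1}{2}}}{6} = 3 \frac{\sqrt{\frac{37}{2}}}{6} = 3 \frac{\frac{1}{2} \sqrt{74}}{6} = 3 \frac{\sqrt{74}}{12} = \frac{\sqrt{74}}{4}$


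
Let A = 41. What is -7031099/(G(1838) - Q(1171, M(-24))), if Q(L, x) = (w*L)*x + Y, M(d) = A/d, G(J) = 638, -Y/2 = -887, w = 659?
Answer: -168746376/31611985 ≈ -5.3381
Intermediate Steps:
Y = 1774 (Y = -2*(-887) = 1774)
M(d) = 41/d
Q(L, x) = 1774 + 659*L*x (Q(L, x) = (659*L)*x + 1774 = 659*L*x + 1774 = 1774 + 659*L*x)
-7031099/(G(1838) - Q(1171, M(-24))) = -7031099/(638 - (1774 + 659*1171*(41/(-24)))) = -7031099/(638 - (1774 + 659*1171*(41*(-1/24)))) = -7031099/(638 - (1774 + 659*1171*(-41/24))) = -7031099/(638 - (1774 - 31639249/24)) = -7031099/(638 - 1*(-31596673/24)) = -7031099/(638 + 31596673/24) = -7031099/31611985/24 = -7031099*24/31611985 = -168746376/31611985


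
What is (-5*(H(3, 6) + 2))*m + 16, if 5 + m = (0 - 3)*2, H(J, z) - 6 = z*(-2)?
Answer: -204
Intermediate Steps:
H(J, z) = 6 - 2*z (H(J, z) = 6 + z*(-2) = 6 - 2*z)
m = -11 (m = -5 + (0 - 3)*2 = -5 - 3*2 = -5 - 6 = -11)
(-5*(H(3, 6) + 2))*m + 16 = -5*((6 - 2*6) + 2)*(-11) + 16 = -5*((6 - 12) + 2)*(-11) + 16 = -5*(-6 + 2)*(-11) + 16 = -5*(-4)*(-11) + 16 = 20*(-11) + 16 = -220 + 16 = -204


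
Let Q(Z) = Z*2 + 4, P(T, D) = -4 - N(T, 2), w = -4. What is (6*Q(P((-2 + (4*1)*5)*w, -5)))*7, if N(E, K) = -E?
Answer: -6216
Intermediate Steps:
P(T, D) = -4 + T (P(T, D) = -4 - (-1)*T = -4 + T)
Q(Z) = 4 + 2*Z (Q(Z) = 2*Z + 4 = 4 + 2*Z)
(6*Q(P((-2 + (4*1)*5)*w, -5)))*7 = (6*(4 + 2*(-4 + (-2 + (4*1)*5)*(-4))))*7 = (6*(4 + 2*(-4 + (-2 + 4*5)*(-4))))*7 = (6*(4 + 2*(-4 + (-2 + 20)*(-4))))*7 = (6*(4 + 2*(-4 + 18*(-4))))*7 = (6*(4 + 2*(-4 - 72)))*7 = (6*(4 + 2*(-76)))*7 = (6*(4 - 152))*7 = (6*(-148))*7 = -888*7 = -6216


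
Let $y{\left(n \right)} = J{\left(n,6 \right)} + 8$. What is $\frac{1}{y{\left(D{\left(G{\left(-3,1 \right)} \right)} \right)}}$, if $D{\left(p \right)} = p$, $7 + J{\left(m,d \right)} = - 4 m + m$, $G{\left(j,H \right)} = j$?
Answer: $\frac{1}{10} \approx 0.1$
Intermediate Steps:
$J{\left(m,d \right)} = -7 - 3 m$ ($J{\left(m,d \right)} = -7 + \left(- 4 m + m\right) = -7 - 3 m$)
$y{\left(n \right)} = 1 - 3 n$ ($y{\left(n \right)} = \left(-7 - 3 n\right) + 8 = 1 - 3 n$)
$\frac{1}{y{\left(D{\left(G{\left(-3,1 \right)} \right)} \right)}} = \frac{1}{1 - -9} = \frac{1}{1 + 9} = \frac{1}{10}$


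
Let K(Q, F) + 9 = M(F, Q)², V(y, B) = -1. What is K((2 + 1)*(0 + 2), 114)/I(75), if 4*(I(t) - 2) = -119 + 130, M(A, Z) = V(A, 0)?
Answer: -32/19 ≈ -1.6842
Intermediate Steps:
M(A, Z) = -1
K(Q, F) = -8 (K(Q, F) = -9 + (-1)² = -9 + 1 = -8)
I(t) = 19/4 (I(t) = 2 + (-119 + 130)/4 = 2 + (¼)*11 = 2 + 11/4 = 19/4)
K((2 + 1)*(0 + 2), 114)/I(75) = -8/19/4 = -8*4/19 = -32/19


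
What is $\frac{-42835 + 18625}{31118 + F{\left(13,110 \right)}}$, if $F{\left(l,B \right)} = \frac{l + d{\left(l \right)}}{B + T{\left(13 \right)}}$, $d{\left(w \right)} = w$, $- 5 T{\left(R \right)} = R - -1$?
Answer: $- \frac{6488280}{8339689} \approx -0.778$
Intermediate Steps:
$T{\left(R \right)} = - \frac{1}{5} - \frac{R}{5}$ ($T{\left(R \right)} = - \frac{R - -1}{5} = - \frac{R + 1}{5} = - \frac{1 + R}{5} = - \frac{1}{5} - \frac{R}{5}$)
$F{\left(l,B \right)} = \frac{2 l}{- \frac{14}{5} + B}$ ($F{\left(l,B \right)} = \frac{l + l}{B - \frac{14}{5}} = \frac{2 l}{B - \frac{14}{5}} = \frac{2 l}{- \frac{14}{5} + B}$)
$\frac{-42835 + 18625}{31118 + F{\left(13,110 \right)}} = \frac{-42835 + 18625}{31118 + 10 \cdot 13 \frac{1}{-14 + 5 \cdot 110}} = - \frac{24210}{31118 + 10 \cdot 13 \frac{1}{-14 + 550}} = - \frac{24210}{31118 + 10 \cdot 13 \cdot \frac{1}{536}} = - \frac{24210}{31118 + \frac{65}{268}} = - \frac{24210}{\frac{8339689}{268}} = \left(-24210\right) \frac{268}{8339689} = - \frac{6488280}{8339689}$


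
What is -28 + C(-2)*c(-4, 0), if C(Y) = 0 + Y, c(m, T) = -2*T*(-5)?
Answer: -28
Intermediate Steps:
c(m, T) = 10*T
C(Y) = Y
-28 + C(-2)*c(-4, 0) = -28 - 20*0 = -28 - 2*0 = -28 + 0 = -28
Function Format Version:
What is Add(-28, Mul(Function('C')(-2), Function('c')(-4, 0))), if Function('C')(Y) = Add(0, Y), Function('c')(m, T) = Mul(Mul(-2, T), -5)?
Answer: -28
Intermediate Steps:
Function('c')(m, T) = Mul(10, T)
Function('C')(Y) = Y
Add(-28, Mul(Function('C')(-2), Function('c')(-4, 0))) = Add(-28, Mul(-2, Mul(10, 0))) = Add(-28, Mul(-2, 0)) = Add(-28, 0) = -28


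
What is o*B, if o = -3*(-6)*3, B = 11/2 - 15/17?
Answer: 4239/17 ≈ 249.35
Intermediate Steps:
B = 157/34 (B = 11*(½) - 15*1/17 = 11/2 - 15/17 = 157/34 ≈ 4.6176)
o = 54 (o = 18*3 = 54)
o*B = 54*(157/34) = 4239/17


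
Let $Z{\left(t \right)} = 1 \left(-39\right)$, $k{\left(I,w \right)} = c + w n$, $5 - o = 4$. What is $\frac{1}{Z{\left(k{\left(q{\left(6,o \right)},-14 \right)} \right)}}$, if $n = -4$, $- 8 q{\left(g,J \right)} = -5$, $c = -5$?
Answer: $- \frac{1}{39} \approx -0.025641$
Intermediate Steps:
$o = 1$ ($o = 5 - 4 = 1$)
$q{\left(g,J \right)} = \frac{5}{8}$ ($q{\left(g,J \right)} = \left(- \frac{1}{8}\right) \left(-5\right) = \frac{5}{8}$)
$k{\left(I,w \right)} = -5 - 4 w$ ($k{\left(I,w \right)} = -5 + w \left(-4\right) = -5 - 4 w$)
$Z{\left(t \right)} = -39$
$\frac{1}{Z{\left(k{\left(q{\left(6,o \right)},-14 \right)} \right)}} = \frac{1}{-39} = - \frac{1}{39}$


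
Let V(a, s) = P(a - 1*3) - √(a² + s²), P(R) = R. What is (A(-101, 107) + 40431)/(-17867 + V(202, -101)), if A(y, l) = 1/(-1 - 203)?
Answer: -36431075891/15917468169 + 833040223*√5/63669872676 ≈ -2.2595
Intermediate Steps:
A(y, l) = -1/204 (A(y, l) = 1/(-204) = -1/204)
V(a, s) = -3 + a - √(a² + s²) (V(a, s) = (a - 1*3) - √(a² + s²) = (a - 3) - √(a² + s²) = (-3 + a) - √(a² + s²) = -3 + a - √(a² + s²))
(A(-101, 107) + 40431)/(-17867 + V(202, -101)) = (-1/204 + 40431)/(-17867 + (-3 + 202 - √(202² + (-101)²))) = 8247923/(204*(-17867 + (-3 + 202 - √(40804 + 10201)))) = 8247923/(204*(-17867 + (-3 + 202 - √51005))) = 8247923/(204*(-17867 + (-3 + 202 - 101*√5))) = 8247923/(204*(-17867 + (199 - 101*√5))) = 8247923/(204*(-17668 - 101*√5))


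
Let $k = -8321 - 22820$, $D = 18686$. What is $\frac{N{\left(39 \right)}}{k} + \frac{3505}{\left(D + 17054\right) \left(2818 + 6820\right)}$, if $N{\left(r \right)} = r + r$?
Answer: $- \frac{5351779231}{2145378975784} \approx -0.0024946$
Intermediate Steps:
$k = -31141$ ($k = -8321 - 22820 = -31141$)
$N{\left(r \right)} = 2 r$
$\frac{N{\left(39 \right)}}{k} + \frac{3505}{\left(D + 17054\right) \left(2818 + 6820\right)} = \frac{2 \cdot 39}{-31141} + \frac{3505}{\left(18686 + 17054\right) \left(2818 + 6820\right)} = 78 \left(- \frac{1}{31141}\right) + \frac{3505}{35740 \cdot 9638} = - \frac{78}{31141} + \frac{3505}{344462120} = - \frac{78}{31141} + 3505 \cdot \frac{1}{344462120} = - \frac{78}{31141} + \frac{701}{68892424} = - \frac{5351779231}{2145378975784}$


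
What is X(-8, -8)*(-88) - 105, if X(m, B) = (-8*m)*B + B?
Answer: 45655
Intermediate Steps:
X(m, B) = B - 8*B*m (X(m, B) = -8*B*m + B = B - 8*B*m)
X(-8, -8)*(-88) - 105 = -8*(1 - 8*(-8))*(-88) - 105 = -8*(1 + 64)*(-88) - 105 = -8*65*(-88) - 105 = -520*(-88) - 105 = 45760 - 105 = 45655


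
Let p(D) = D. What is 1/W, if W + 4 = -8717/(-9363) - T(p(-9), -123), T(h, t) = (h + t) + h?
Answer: 9363/1291448 ≈ 0.0072500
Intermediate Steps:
T(h, t) = t + 2*h
W = 1291448/9363 (W = -4 + (-8717/(-9363) - (-123 + 2*(-9))) = -4 + (-8717*(-1/9363) - (-123 - 18)) = -4 + (8717/9363 - 1*(-141)) = -4 + (8717/9363 + 141) = -4 + 1328900/9363 = 1291448/9363 ≈ 137.93)
1/W = 1/(1291448/9363) = 9363/1291448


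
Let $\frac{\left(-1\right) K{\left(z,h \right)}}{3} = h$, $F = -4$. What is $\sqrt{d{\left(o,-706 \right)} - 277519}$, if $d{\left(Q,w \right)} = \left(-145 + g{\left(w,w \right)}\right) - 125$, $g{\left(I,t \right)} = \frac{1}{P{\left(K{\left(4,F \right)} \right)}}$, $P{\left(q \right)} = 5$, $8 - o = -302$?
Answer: $\frac{4 i \sqrt{434045}}{5} \approx 527.06 i$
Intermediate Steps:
$K{\left(z,h \right)} = - 3 h$
$o = 310$ ($o = 8 - -302 = 8 + 302 = 310$)
$g{\left(I,t \right)} = \frac{1}{5}$
$d{\left(Q,w \right)} = - \frac{1349}{5}$ ($d{\left(Q,w \right)} = \left(-145 + \frac{1}{5}\right) - 125 = - \frac{724}{5} - 125 = - \frac{1349}{5}$)
$\sqrt{d{\left(o,-706 \right)} - 277519} = \sqrt{- \frac{1349}{5} - 277519} = \sqrt{- \frac{1388944}{5}} = \frac{4 i \sqrt{434045}}{5}$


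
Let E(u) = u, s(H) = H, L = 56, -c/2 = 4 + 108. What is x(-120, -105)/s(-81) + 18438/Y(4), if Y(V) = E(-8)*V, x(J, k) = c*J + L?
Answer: -1177715/1296 ≈ -908.73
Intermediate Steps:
c = -224 (c = -2*(4 + 108) = -2*112 = -224)
x(J, k) = 56 - 224*J (x(J, k) = -224*J + 56 = 56 - 224*J)
Y(V) = -8*V
x(-120, -105)/s(-81) + 18438/Y(4) = (56 - 224*(-120))/(-81) + 18438/((-8*4)) = (56 + 26880)*(-1/81) + 18438/(-32) = 26936*(-1/81) + 18438*(-1/32) = -26936/81 - 9219/16 = -1177715/1296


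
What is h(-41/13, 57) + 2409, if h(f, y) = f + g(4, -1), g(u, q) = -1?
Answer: 31263/13 ≈ 2404.8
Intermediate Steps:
h(f, y) = -1 + f (h(f, y) = f - 1 = -1 + f)
h(-41/13, 57) + 2409 = (-1 - 41/13) + 2409 = -54/13 + 2409 = 31263/13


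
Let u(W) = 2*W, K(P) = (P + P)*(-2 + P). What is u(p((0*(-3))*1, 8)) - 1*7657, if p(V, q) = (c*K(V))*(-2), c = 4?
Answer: -7657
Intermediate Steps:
K(P) = 2*P*(-2 + P) (K(P) = (2*P)*(-2 + P) = 2*P*(-2 + P))
p(V, q) = -16*V*(-2 + V) (p(V, q) = (4*(2*V*(-2 + V)))*(-2) = (8*V*(-2 + V))*(-2) = -16*V*(-2 + V))
u(p((0*(-3))*1, 8)) - 1*7657 = 2*(16*((0*(-3))*1)*(2 - 0*(-3))) - 1*7657 = 2*(16*(0*1)*(2 - 0)) - 7657 = 2*(16*0*(2 - 1*0)) - 7657 = 2*(16*0*(2 + 0)) - 7657 = 2*(16*0*2) - 7657 = 2*0 - 7657 = 0 - 7657 = -7657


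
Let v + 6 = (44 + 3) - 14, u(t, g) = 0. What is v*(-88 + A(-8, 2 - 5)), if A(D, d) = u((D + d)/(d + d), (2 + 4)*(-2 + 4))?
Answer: -2376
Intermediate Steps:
A(D, d) = 0
v = 27 (v = -6 + ((44 + 3) - 14) = -6 + (47 - 14) = -6 + 33 = 27)
v*(-88 + A(-8, 2 - 5)) = 27*(-88 + 0) = 27*(-88) = -2376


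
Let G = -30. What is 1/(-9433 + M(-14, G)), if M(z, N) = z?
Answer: -1/9447 ≈ -0.00010585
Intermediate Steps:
1/(-9433 + M(-14, G)) = 1/(-9433 - 14) = 1/(-9447) = -1/9447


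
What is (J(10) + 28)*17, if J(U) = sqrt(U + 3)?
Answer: 476 + 17*sqrt(13) ≈ 537.29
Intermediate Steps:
J(U) = sqrt(3 + U)
(J(10) + 28)*17 = (sqrt(3 + 10) + 28)*17 = (sqrt(13) + 28)*17 = (28 + sqrt(13))*17 = 476 + 17*sqrt(13)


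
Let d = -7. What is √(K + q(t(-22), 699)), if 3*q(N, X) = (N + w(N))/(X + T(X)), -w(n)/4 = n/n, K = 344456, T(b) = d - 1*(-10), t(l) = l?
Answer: √27900935/9 ≈ 586.90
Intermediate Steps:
T(b) = 3 (T(b) = -7 - 1*(-10) = -7 + 10 = 3)
w(n) = -4 (w(n) = -4*n/n = -4*1 = -4)
q(N, X) = (-4 + N)/(3*(3 + X)) (q(N, X) = ((N - 4)/(X + 3))/3 = ((-4 + N)/(3 + X))/3 = (-4 + N)/(3*(3 + X)))
√(K + q(t(-22), 699)) = √(344456 + (-4 - 22)/(3*(3 + 699))) = √(344456 + (⅓)*(-26)/702) = √(344456 + (⅓)*(1/702)*(-26)) = √(344456 - 1/81) = √(27900935/81) = √27900935/9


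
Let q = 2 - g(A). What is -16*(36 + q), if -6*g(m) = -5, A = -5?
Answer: -1784/3 ≈ -594.67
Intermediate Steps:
g(m) = ⅚ (g(m) = -⅙*(-5) = ⅚)
q = 7/6 (q = 2 - 1*⅚ = 2 - ⅚ = 7/6 ≈ 1.1667)
-16*(36 + q) = -16*(36 + 7/6) = -16*223/6 = -1784/3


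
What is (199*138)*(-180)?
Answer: -4943160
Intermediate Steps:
(199*138)*(-180) = 27462*(-180) = -4943160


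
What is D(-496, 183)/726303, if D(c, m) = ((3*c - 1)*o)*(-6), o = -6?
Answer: -17868/242101 ≈ -0.073804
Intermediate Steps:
D(c, m) = -36 + 108*c (D(c, m) = ((3*c - 1)*(-6))*(-6) = ((-1 + 3*c)*(-6))*(-6) = (6 - 18*c)*(-6) = -36 + 108*c)
D(-496, 183)/726303 = (-36 + 108*(-496))/726303 = (-36 - 53568)*(1/726303) = -53604*1/726303 = -17868/242101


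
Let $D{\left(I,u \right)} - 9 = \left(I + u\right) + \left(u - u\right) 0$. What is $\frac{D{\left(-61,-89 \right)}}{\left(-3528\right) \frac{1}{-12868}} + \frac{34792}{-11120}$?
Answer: $- \frac{52861304}{102165} \approx -517.41$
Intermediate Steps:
$D{\left(I,u \right)} = 9 + I + u$ ($D{\left(I,u \right)} = 9 + \left(\left(I + u\right) + \left(u - u\right) 0\right) = 9 + \left(\left(I + u\right) + 0 \cdot 0\right) = 9 + \left(\left(I + u\right) + 0\right) = 9 + \left(I + u\right) = 9 + I + u$)
$\frac{D{\left(-61,-89 \right)}}{\left(-3528\right) \frac{1}{-12868}} + \frac{34792}{-11120} = \frac{9 - 61 - 89}{\left(-3528\right) \frac{1}{-12868}} + \frac{34792}{-11120} = - \frac{141}{\left(-3528\right) \left(- \frac{1}{12868}\right)} + 34792 \left(- \frac{1}{11120}\right) = - \frac{141}{\frac{882}{3217}} - \frac{4349}{1390} = \left(-141\right) \frac{3217}{882} - \frac{4349}{1390} = - \frac{151199}{294} - \frac{4349}{1390} = - \frac{52861304}{102165}$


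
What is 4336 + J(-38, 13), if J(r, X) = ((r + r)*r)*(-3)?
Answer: -4328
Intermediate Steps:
J(r, X) = -6*r² (J(r, X) = ((2*r)*r)*(-3) = (2*r²)*(-3) = -6*r²)
4336 + J(-38, 13) = 4336 - 6*(-38)² = 4336 - 6*1444 = 4336 - 8664 = -4328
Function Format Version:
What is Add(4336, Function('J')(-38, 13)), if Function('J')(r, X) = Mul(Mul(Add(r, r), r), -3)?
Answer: -4328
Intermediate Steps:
Function('J')(r, X) = Mul(-6, Pow(r, 2)) (Function('J')(r, X) = Mul(Mul(Mul(2, r), r), -3) = Mul(Mul(2, Pow(r, 2)), -3) = Mul(-6, Pow(r, 2)))
Add(4336, Function('J')(-38, 13)) = Add(4336, Mul(-6, Pow(-38, 2))) = Add(4336, Mul(-6, 1444)) = Add(4336, -8664) = -4328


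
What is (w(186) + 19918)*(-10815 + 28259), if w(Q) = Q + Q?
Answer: 353938760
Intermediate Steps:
w(Q) = 2*Q
(w(186) + 19918)*(-10815 + 28259) = (2*186 + 19918)*(-10815 + 28259) = (372 + 19918)*17444 = 20290*17444 = 353938760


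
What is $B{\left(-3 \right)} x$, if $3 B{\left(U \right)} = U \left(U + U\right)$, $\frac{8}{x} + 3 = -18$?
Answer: $- \frac{16}{7} \approx -2.2857$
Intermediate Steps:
$x = - \frac{8}{21}$ ($x = \frac{8}{-3 - 18} = \frac{8}{-21} = 8 \left(- \frac{1}{21}\right) = - \frac{8}{21} \approx -0.38095$)
$B{\left(U \right)} = \frac{2 U^{2}}{3}$ ($B{\left(U \right)} = \frac{U \left(U + U\right)}{3} = \frac{U 2 U}{3} = \frac{2 U^{2}}{3}$)
$B{\left(-3 \right)} x = \frac{2 \left(-3\right)^{2}}{3} \left(- \frac{8}{21}\right) = \frac{2}{3} \cdot 9 \left(- \frac{8}{21}\right) = 6 \left(- \frac{8}{21}\right) = - \frac{16}{7}$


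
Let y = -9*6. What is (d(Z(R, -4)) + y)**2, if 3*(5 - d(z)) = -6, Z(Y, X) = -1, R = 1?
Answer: 2209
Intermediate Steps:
y = -54
d(z) = 7 (d(z) = 5 - 1/3*(-6) = 5 + 2 = 7)
(d(Z(R, -4)) + y)**2 = (7 - 54)**2 = (-47)**2 = 2209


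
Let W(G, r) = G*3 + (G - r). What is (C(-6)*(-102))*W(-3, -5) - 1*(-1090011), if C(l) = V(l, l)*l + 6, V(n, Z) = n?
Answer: 1119999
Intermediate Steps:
W(G, r) = -r + 4*G (W(G, r) = 3*G + (G - r) = -r + 4*G)
C(l) = 6 + l² (C(l) = l*l + 6 = l² + 6 = 6 + l²)
(C(-6)*(-102))*W(-3, -5) - 1*(-1090011) = ((6 + (-6)²)*(-102))*(-1*(-5) + 4*(-3)) - 1*(-1090011) = ((6 + 36)*(-102))*(5 - 12) + 1090011 = (42*(-102))*(-7) + 1090011 = -4284*(-7) + 1090011 = 29988 + 1090011 = 1119999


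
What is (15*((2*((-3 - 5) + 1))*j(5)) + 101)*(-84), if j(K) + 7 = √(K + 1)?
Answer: -131964 + 17640*√6 ≈ -88755.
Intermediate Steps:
j(K) = -7 + √(1 + K) (j(K) = -7 + √(K + 1) = -7 + √(1 + K))
(15*((2*((-3 - 5) + 1))*j(5)) + 101)*(-84) = (15*((2*((-3 - 5) + 1))*(-7 + √(1 + 5))) + 101)*(-84) = (15*((2*(-8 + 1))*(-7 + √6)) + 101)*(-84) = (15*((2*(-7))*(-7 + √6)) + 101)*(-84) = (15*(-14*(-7 + √6)) + 101)*(-84) = (15*(98 - 14*√6) + 101)*(-84) = ((1470 - 210*√6) + 101)*(-84) = (1571 - 210*√6)*(-84) = -131964 + 17640*√6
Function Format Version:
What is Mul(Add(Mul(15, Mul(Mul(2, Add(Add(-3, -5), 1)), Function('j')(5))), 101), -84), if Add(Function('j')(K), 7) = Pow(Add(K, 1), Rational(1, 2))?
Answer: Add(-131964, Mul(17640, Pow(6, Rational(1, 2)))) ≈ -88755.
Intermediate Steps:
Function('j')(K) = Add(-7, Pow(Add(1, K), Rational(1, 2))) (Function('j')(K) = Add(-7, Pow(Add(K, 1), Rational(1, 2))) = Add(-7, Pow(Add(1, K), Rational(1, 2))))
Mul(Add(Mul(15, Mul(Mul(2, Add(Add(-3, -5), 1)), Function('j')(5))), 101), -84) = Mul(Add(Mul(15, Mul(Mul(2, Add(Add(-3, -5), 1)), Add(-7, Pow(Add(1, 5), Rational(1, 2))))), 101), -84) = Mul(Add(Mul(15, Mul(Mul(2, Add(-8, 1)), Add(-7, Pow(6, Rational(1, 2))))), 101), -84) = Mul(Add(Mul(15, Mul(Mul(2, -7), Add(-7, Pow(6, Rational(1, 2))))), 101), -84) = Mul(Add(Mul(15, Mul(-14, Add(-7, Pow(6, Rational(1, 2))))), 101), -84) = Mul(Add(Mul(15, Add(98, Mul(-14, Pow(6, Rational(1, 2))))), 101), -84) = Mul(Add(Add(1470, Mul(-210, Pow(6, Rational(1, 2)))), 101), -84) = Mul(Add(1571, Mul(-210, Pow(6, Rational(1, 2)))), -84) = Add(-131964, Mul(17640, Pow(6, Rational(1, 2))))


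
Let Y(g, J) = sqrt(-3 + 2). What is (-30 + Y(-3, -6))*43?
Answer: -1290 + 43*I ≈ -1290.0 + 43.0*I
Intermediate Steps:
Y(g, J) = I (Y(g, J) = sqrt(-1) = I)
(-30 + Y(-3, -6))*43 = (-30 + I)*43 = -1290 + 43*I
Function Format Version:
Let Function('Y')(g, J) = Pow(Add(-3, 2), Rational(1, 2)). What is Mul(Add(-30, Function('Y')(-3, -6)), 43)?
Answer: Add(-1290, Mul(43, I)) ≈ Add(-1290.0, Mul(43.000, I))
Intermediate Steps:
Function('Y')(g, J) = I (Function('Y')(g, J) = Pow(-1, Rational(1, 2)) = I)
Mul(Add(-30, Function('Y')(-3, -6)), 43) = Mul(Add(-30, I), 43) = Add(-1290, Mul(43, I))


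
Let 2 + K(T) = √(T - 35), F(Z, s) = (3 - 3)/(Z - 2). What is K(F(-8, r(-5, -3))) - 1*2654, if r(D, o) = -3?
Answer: -2656 + I*√35 ≈ -2656.0 + 5.9161*I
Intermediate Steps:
F(Z, s) = 0 (F(Z, s) = 0/(-2 + Z) = 0)
K(T) = -2 + √(-35 + T) (K(T) = -2 + √(T - 35) = -2 + √(-35 + T))
K(F(-8, r(-5, -3))) - 1*2654 = (-2 + √(-35 + 0)) - 1*2654 = (-2 + √(-35)) - 2654 = (-2 + I*√35) - 2654 = -2656 + I*√35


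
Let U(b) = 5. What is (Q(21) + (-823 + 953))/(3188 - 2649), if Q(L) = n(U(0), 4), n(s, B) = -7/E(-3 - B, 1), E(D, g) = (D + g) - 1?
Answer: 131/539 ≈ 0.24304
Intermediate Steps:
E(D, g) = -1 + D + g
n(s, B) = -7/(-3 - B) (n(s, B) = -7/(-1 + (-3 - B) + 1) = -7/(-3 - B))
Q(L) = 1 (Q(L) = 7/(3 + 4) = 7/7 = 7*(⅐) = 1)
(Q(21) + (-823 + 953))/(3188 - 2649) = (1 + (-823 + 953))/(3188 - 2649) = (1 + 130)/539 = 131*(1/539) = 131/539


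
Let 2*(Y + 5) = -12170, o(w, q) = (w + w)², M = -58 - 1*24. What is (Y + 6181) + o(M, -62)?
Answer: 26987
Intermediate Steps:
M = -82 (M = -58 - 24 = -82)
o(w, q) = 4*w² (o(w, q) = (2*w)² = 4*w²)
Y = -6090 (Y = -5 + (½)*(-12170) = -5 - 6085 = -6090)
(Y + 6181) + o(M, -62) = (-6090 + 6181) + 4*(-82)² = 91 + 4*6724 = 91 + 26896 = 26987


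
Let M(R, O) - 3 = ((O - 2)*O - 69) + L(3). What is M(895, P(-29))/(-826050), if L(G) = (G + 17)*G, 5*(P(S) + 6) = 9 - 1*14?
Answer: -19/275350 ≈ -6.9003e-5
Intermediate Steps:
P(S) = -7 (P(S) = -6 + (9 - 1*14)/5 = -6 + (9 - 14)/5 = -6 + (1/5)*(-5) = -6 - 1 = -7)
L(G) = G*(17 + G) (L(G) = (17 + G)*G = G*(17 + G))
M(R, O) = -6 + O*(-2 + O) (M(R, O) = 3 + (((O - 2)*O - 69) + 3*(17 + 3)) = 3 + (((-2 + O)*O - 69) + 3*20) = 3 + ((O*(-2 + O) - 69) + 60) = 3 + ((-69 + O*(-2 + O)) + 60) = 3 + (-9 + O*(-2 + O)) = -6 + O*(-2 + O))
M(895, P(-29))/(-826050) = (-6 + (-7)**2 - 2*(-7))/(-826050) = (-6 + 49 + 14)*(-1/826050) = 57*(-1/826050) = -19/275350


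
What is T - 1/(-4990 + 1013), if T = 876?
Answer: 3483853/3977 ≈ 876.00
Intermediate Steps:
T - 1/(-4990 + 1013) = 876 - 1/(-4990 + 1013) = 876 - 1/(-3977) = 876 - 1*(-1/3977) = 876 + 1/3977 = 3483853/3977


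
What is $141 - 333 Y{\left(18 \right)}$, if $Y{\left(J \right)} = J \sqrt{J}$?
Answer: $141 - 17982 \sqrt{2} \approx -25289.0$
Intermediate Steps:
$Y{\left(J \right)} = J^{\frac{3}{2}}$
$141 - 333 Y{\left(18 \right)} = 141 - 333 \cdot 18^{\frac{3}{2}} = 141 - 333 \cdot 54 \sqrt{2} = 141 - 17982 \sqrt{2}$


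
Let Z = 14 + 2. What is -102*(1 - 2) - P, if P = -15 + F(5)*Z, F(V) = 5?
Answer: 37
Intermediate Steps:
Z = 16
P = 65 (P = -15 + 5*16 = -15 + 80 = 65)
-102*(1 - 2) - P = -102*(1 - 2) - 1*65 = -102*(-1) - 65 = -51*(-2) - 65 = 102 - 65 = 37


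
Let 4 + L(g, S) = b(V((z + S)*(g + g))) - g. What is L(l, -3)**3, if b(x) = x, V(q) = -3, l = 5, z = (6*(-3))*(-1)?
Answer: -1728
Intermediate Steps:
z = 18 (z = -18*(-1) = 18)
L(g, S) = -7 - g (L(g, S) = -4 + (-3 - g) = -7 - g)
L(l, -3)**3 = (-7 - 1*5)**3 = (-7 - 5)**3 = (-12)**3 = -1728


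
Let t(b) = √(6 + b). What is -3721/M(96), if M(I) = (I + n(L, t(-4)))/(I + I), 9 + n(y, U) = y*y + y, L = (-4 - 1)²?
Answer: -714432/737 ≈ -969.38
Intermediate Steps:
L = 25 (L = (-5)² = 25)
n(y, U) = -9 + y + y² (n(y, U) = -9 + (y*y + y) = -9 + (y² + y) = -9 + (y + y²) = -9 + y + y²)
M(I) = (641 + I)/(2*I) (M(I) = (I + (-9 + 25 + 25²))/(I + I) = (I + (-9 + 25 + 625))/((2*I)) = (I + 641)*(1/(2*I)) = (641 + I)*(1/(2*I)) = (641 + I)/(2*I))
-3721/M(96) = -3721*192/(641 + 96) = -3721/((½)*(1/96)*737) = -3721/737/192 = -3721*192/737 = -714432/737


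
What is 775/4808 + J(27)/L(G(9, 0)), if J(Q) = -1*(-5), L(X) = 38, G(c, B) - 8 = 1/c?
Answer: 26745/91352 ≈ 0.29277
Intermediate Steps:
G(c, B) = 8 + 1/c
J(Q) = 5
775/4808 + J(27)/L(G(9, 0)) = 775/4808 + 5/38 = 26745/91352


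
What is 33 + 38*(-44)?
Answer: -1639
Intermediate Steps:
33 + 38*(-44) = 33 - 1672 = -1639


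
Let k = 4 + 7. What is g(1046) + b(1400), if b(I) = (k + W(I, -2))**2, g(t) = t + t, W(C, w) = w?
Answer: 2173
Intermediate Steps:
g(t) = 2*t
k = 11
b(I) = 81 (b(I) = (11 - 2)**2 = 9**2 = 81)
g(1046) + b(1400) = 2*1046 + 81 = 2092 + 81 = 2173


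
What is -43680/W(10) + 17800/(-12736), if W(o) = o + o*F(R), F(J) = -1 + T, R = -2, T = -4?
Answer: 1736239/1592 ≈ 1090.6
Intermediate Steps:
F(J) = -5 (F(J) = -1 - 4 = -5)
W(o) = -4*o (W(o) = o + o*(-5) = o - 5*o = -4*o)
-43680/W(10) + 17800/(-12736) = -43680/((-4*10)) + 17800/(-12736) = -43680/(-40) + 17800*(-1/12736) = -43680*(-1/40) - 2225/1592 = 1092 - 2225/1592 = 1736239/1592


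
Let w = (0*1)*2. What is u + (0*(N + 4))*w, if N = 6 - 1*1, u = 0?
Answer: 0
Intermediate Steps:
N = 5 (N = 6 - 1 = 5)
w = 0 (w = 0*2 = 0)
u + (0*(N + 4))*w = 0 + (0*(5 + 4))*0 = 0 + (0*9)*0 = 0 + 0*0 = 0 + 0 = 0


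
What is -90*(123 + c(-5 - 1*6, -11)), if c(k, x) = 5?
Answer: -11520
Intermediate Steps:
-90*(123 + c(-5 - 1*6, -11)) = -90*(123 + 5) = -90*128 = -11520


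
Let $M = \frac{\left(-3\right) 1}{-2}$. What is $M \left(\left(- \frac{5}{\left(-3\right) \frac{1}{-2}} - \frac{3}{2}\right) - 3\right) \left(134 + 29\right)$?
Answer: $- \frac{7661}{4} \approx -1915.3$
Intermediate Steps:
$M = \frac{3}{2}$ ($M = \left(-3\right) \left(- \frac{1}{2}\right) = \frac{3}{2} \approx 1.5$)
$M \left(\left(- \frac{5}{\left(-3\right) \frac{1}{-2}} - \frac{3}{2}\right) - 3\right) \left(134 + 29\right) = \frac{3 \left(\left(- \frac{5}{\left(-3\right) \frac{1}{-2}} - \frac{3}{2}\right) - 3\right)}{2} \left(134 + 29\right) = \frac{3 \left(\left(- \frac{5}{\left(-3\right) \left(- \frac{1}{2}\right)} - \frac{3}{2}\right) - 3\right)}{2} \cdot 163 = \frac{3 \left(\left(- \frac{5}{\frac{3}{2}} - \frac{3}{2}\right) - 3\right)}{2} \cdot 163 = \frac{3 \left(\left(\left(-5\right) \frac{2}{3} - \frac{3}{2}\right) - 3\right)}{2} \cdot 163 = \frac{3 \left(\left(- \frac{10}{3} - \frac{3}{2}\right) - 3\right)}{2} \cdot 163 = \frac{3 \left(- \frac{29}{6} - 3\right)}{2} \cdot 163 = \frac{3}{2} \left(- \frac{47}{6}\right) 163 = \left(- \frac{47}{4}\right) 163 = - \frac{7661}{4}$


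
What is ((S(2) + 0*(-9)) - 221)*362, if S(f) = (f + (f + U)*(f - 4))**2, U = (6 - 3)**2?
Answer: 64798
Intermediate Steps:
U = 9 (U = 3**2 = 9)
S(f) = (f + (-4 + f)*(9 + f))**2 (S(f) = (f + (f + 9)*(f - 4))**2 = (f + (9 + f)*(-4 + f))**2 = (f + (-4 + f)*(9 + f))**2)
((S(2) + 0*(-9)) - 221)*362 = (((-36 + 2**2 + 6*2)**2 + 0*(-9)) - 221)*362 = (((-36 + 4 + 12)**2 + 0) - 221)*362 = (((-20)**2 + 0) - 221)*362 = ((400 + 0) - 221)*362 = (400 - 221)*362 = 179*362 = 64798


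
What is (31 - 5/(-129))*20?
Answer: 80080/129 ≈ 620.78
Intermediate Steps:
(31 - 5/(-129))*20 = (31 - 5*(-1/129))*20 = (31 + 5/129)*20 = (4004/129)*20 = 80080/129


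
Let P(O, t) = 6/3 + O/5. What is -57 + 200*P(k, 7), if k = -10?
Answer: -57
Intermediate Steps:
P(O, t) = 2 + O/5 (P(O, t) = 6*(⅓) + O*(⅕) = 2 + O/5)
-57 + 200*P(k, 7) = -57 + 200*(2 + (⅕)*(-10)) = -57 + 200*(2 - 2) = -57 + 200*0 = -57 + 0 = -57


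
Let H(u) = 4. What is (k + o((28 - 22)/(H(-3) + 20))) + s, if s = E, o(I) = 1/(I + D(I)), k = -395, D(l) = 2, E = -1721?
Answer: -19040/9 ≈ -2115.6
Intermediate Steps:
o(I) = 1/(2 + I) (o(I) = 1/(I + 2) = 1/(2 + I))
s = -1721
(k + o((28 - 22)/(H(-3) + 20))) + s = (-395 + 1/(2 + (28 - 22)/(4 + 20))) - 1721 = (-395 + 1/(2 + 6/24)) - 1721 = (-395 + 1/(2 + 6*(1/24))) - 1721 = (-395 + 1/(2 + 1/4)) - 1721 = (-395 + 1/(9/4)) - 1721 = (-395 + 4/9) - 1721 = -3551/9 - 1721 = -19040/9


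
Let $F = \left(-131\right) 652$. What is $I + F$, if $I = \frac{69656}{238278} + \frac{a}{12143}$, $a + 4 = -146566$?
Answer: $- \frac{123582996241150}{1446704877} \approx -85424.0$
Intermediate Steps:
$a = -146570$ ($a = -4 - 146566 = -146570$)
$F = -85412$
$I = - \frac{17039286826}{1446704877}$ ($I = \frac{69656}{238278} - \frac{146570}{12143} = 69656 \cdot \frac{1}{238278} - \frac{146570}{12143} = \frac{34828}{119139} - \frac{146570}{12143} = - \frac{17039286826}{1446704877} \approx -11.778$)
$I + F = - \frac{17039286826}{1446704877} - 85412 = - \frac{123582996241150}{1446704877}$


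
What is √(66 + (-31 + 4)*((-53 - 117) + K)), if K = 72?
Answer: 2*√678 ≈ 52.077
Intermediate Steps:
√(66 + (-31 + 4)*((-53 - 117) + K)) = √(66 + (-31 + 4)*((-53 - 117) + 72)) = √(66 - 27*(-170 + 72)) = √(66 - 27*(-98)) = √(66 + 2646) = √2712 = 2*√678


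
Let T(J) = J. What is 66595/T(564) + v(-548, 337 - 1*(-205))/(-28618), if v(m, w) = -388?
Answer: 953017271/8070276 ≈ 118.09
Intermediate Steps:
66595/T(564) + v(-548, 337 - 1*(-205))/(-28618) = 66595/564 - 388/(-28618) = 66595*(1/564) - 388*(-1/28618) = 66595/564 + 194/14309 = 953017271/8070276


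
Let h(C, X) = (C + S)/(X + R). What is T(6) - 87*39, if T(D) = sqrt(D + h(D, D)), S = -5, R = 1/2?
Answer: -3393 + 4*sqrt(65)/13 ≈ -3390.5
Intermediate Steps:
R = 1/2 ≈ 0.50000
h(C, X) = (-5 + C)/(1/2 + X) (h(C, X) = (C - 5)/(X + 1/2) = (-5 + C)/(1/2 + X))
T(D) = sqrt(D + 2*(-5 + D)/(1 + 2*D))
T(6) - 87*39 = sqrt((-10 + 2*6**2 + 3*6)/(1 + 2*6)) - 87*39 = sqrt((-10 + 2*36 + 18)/(1 + 12)) - 3393 = sqrt((-10 + 72 + 18)/13) - 3393 = sqrt((1/13)*80) - 3393 = sqrt(80/13) - 3393 = 4*sqrt(65)/13 - 3393 = -3393 + 4*sqrt(65)/13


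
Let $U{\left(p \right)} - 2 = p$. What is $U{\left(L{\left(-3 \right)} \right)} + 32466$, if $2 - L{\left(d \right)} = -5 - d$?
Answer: $32472$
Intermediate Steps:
$L{\left(d \right)} = 7 + d$ ($L{\left(d \right)} = 2 - \left(-5 - d\right) = 2 + \left(5 + d\right) = 7 + d$)
$U{\left(p \right)} = 2 + p$
$U{\left(L{\left(-3 \right)} \right)} + 32466 = \left(2 + \left(7 - 3\right)\right) + 32466 = \left(2 + 4\right) + 32466 = 6 + 32466 = 32472$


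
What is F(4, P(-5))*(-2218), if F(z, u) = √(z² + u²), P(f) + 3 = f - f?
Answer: -11090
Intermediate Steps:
P(f) = -3 (P(f) = -3 + (f - f) = -3 + 0 = -3)
F(z, u) = √(u² + z²)
F(4, P(-5))*(-2218) = √((-3)² + 4²)*(-2218) = √(9 + 16)*(-2218) = √25*(-2218) = 5*(-2218) = -11090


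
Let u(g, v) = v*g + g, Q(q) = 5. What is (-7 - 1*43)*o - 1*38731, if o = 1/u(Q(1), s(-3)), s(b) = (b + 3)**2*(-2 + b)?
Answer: -38741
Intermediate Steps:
s(b) = (3 + b)**2*(-2 + b)
u(g, v) = g + g*v (u(g, v) = g*v + g = g + g*v)
o = 1/5 (o = 1/(5*(1 + (3 - 3)**2*(-2 - 3))) = 1/(5*(1 + 0**2*(-5))) = 1/(5*(1 + 0*(-5))) = 1/(5*(1 + 0)) = 1/(5*1) = 1/5 ≈ 0.20000)
(-7 - 1*43)*o - 1*38731 = (-7 - 1*43)*(1/5) - 1*38731 = (-7 - 43)*(1/5) - 38731 = -50*1/5 - 38731 = -10 - 38731 = -38741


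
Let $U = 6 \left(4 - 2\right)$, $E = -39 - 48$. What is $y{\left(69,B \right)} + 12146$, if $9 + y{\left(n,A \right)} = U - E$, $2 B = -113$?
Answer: $12236$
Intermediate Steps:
$B = - \frac{113}{2}$ ($B = \frac{1}{2} \left(-113\right) = - \frac{113}{2} \approx -56.5$)
$E = -87$ ($E = -39 - 48 = -87$)
$U = 12$ ($U = 6 \cdot 2 = 12$)
$y{\left(n,A \right)} = 90$ ($y{\left(n,A \right)} = -9 + \left(12 - -87\right) = -9 + \left(12 + 87\right) = -9 + 99 = 90$)
$y{\left(69,B \right)} + 12146 = 90 + 12146 = 12236$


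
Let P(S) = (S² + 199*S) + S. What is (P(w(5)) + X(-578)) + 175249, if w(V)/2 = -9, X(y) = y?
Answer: 171395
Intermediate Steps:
w(V) = -18 (w(V) = 2*(-9) = -18)
P(S) = S² + 200*S
(P(w(5)) + X(-578)) + 175249 = (-18*(200 - 18) - 578) + 175249 = (-18*182 - 578) + 175249 = (-3276 - 578) + 175249 = -3854 + 175249 = 171395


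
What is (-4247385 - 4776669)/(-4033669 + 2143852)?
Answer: 3008018/629939 ≈ 4.7751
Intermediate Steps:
(-4247385 - 4776669)/(-4033669 + 2143852) = -9024054/(-1889817) = -9024054*(-1/1889817) = 3008018/629939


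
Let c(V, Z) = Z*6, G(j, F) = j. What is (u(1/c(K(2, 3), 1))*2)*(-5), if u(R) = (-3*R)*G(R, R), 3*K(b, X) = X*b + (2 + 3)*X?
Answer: 5/6 ≈ 0.83333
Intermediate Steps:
K(b, X) = 5*X/3 + X*b/3 (K(b, X) = (X*b + (2 + 3)*X)/3 = (X*b + 5*X)/3 = (5*X + X*b)/3 = 5*X/3 + X*b/3)
c(V, Z) = 6*Z
u(R) = -3*R**2 (u(R) = (-3*R)*R = -3*R**2)
(u(1/c(K(2, 3), 1))*2)*(-5) = (-3*(1/(6*1))**2*2)*(-5) = (-3*(1/6)**2*2)*(-5) = (-3*1/36*2)*(-5) = -1/12*2*(-5) = -1/6*(-5) = 5/6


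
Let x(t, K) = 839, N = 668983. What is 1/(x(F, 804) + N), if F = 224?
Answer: 1/669822 ≈ 1.4929e-6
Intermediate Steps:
1/(x(F, 804) + N) = 1/(839 + 668983) = 1/669822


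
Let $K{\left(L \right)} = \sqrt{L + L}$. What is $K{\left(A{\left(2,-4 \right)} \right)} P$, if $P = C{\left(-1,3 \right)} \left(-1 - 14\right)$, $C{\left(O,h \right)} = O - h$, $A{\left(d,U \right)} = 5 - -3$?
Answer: $240$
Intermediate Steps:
$A{\left(d,U \right)} = 8$ ($A{\left(d,U \right)} = 5 + 3 = 8$)
$K{\left(L \right)} = \sqrt{2} \sqrt{L}$ ($K{\left(L \right)} = \sqrt{2 L} = \sqrt{2} \sqrt{L}$)
$P = 60$ ($P = \left(-1 - 3\right) \left(-1 - 14\right) = \left(-1 - 3\right) \left(-15\right) = \left(-4\right) \left(-15\right) = 60$)
$K{\left(A{\left(2,-4 \right)} \right)} P = \sqrt{2} \sqrt{8} \cdot 60 = \sqrt{2} \cdot 2 \sqrt{2} \cdot 60 = 4 \cdot 60 = 240$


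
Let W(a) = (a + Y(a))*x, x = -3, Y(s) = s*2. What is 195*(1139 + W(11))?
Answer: 202800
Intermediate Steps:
Y(s) = 2*s
W(a) = -9*a (W(a) = (a + 2*a)*(-3) = (3*a)*(-3) = -9*a)
195*(1139 + W(11)) = 195*(1139 - 9*11) = 195*(1139 - 99) = 195*1040 = 202800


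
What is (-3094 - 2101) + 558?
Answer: -4637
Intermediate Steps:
(-3094 - 2101) + 558 = -5195 + 558 = -4637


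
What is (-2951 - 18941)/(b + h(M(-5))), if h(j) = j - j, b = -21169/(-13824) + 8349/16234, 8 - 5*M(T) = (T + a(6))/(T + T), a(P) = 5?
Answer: -188960643072/17656697 ≈ -10702.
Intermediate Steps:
M(T) = 8/5 - (5 + T)/(10*T) (M(T) = 8/5 - (T + 5)/(5*(T + T)) = 8/5 - (5 + T)/(5*(2*T)) = 8/5 - (5 + T)*1/(2*T)/5 = 8/5 - (5 + T)/(10*T))
b = 229537061/112209408 (b = -21169*(-1/13824) + 8349*(1/16234) = 21169/13824 + 8349/16234 = 229537061/112209408 ≈ 2.0456)
h(j) = 0
(-2951 - 18941)/(b + h(M(-5))) = (-2951 - 18941)/(229537061/112209408 + 0) = -21892/229537061/112209408 = -21892*112209408/229537061 = -188960643072/17656697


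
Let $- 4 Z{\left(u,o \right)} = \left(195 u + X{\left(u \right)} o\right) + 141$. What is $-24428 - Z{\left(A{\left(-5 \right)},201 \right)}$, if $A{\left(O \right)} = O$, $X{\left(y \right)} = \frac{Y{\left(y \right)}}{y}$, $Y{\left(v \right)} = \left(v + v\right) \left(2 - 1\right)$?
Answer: $-24536$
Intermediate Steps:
$Y{\left(v \right)} = 2 v$ ($Y{\left(v \right)} = 2 v 1 = 2 v$)
$X{\left(y \right)} = 2$ ($X{\left(y \right)} = \frac{2 y}{y} = 2$)
$Z{\left(u,o \right)} = - \frac{141}{4} - \frac{195 u}{4} - \frac{o}{2}$ ($Z{\left(u,o \right)} = - \frac{\left(195 u + 2 o\right) + 141}{4} = - \frac{\left(2 o + 195 u\right) + 141}{4} = - \frac{141 + 2 o + 195 u}{4} = - \frac{141}{4} - \frac{195 u}{4} - \frac{o}{2}$)
$-24428 - Z{\left(A{\left(-5 \right)},201 \right)} = -24428 - \left(- \frac{141}{4} - - \frac{975}{4} - \frac{201}{2}\right) = -24428 - \left(- \frac{141}{4} + \frac{975}{4} - \frac{201}{2}\right) = -24428 - 108 = -24536$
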